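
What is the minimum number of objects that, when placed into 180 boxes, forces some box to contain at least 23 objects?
n = (23 − 1)·180 + 1 = 3961

By the generalised pigeonhole principle, to guarantee some box contains ≥ r objects we need more than (r − 1) · k objects total. Threshold: n = (r − 1) · k + 1. With r = 23 and k = 180: n = 22 · 180 + 1 = 3960 + 1 = 3961. For n = 3960 = 22 · 180, we can put exactly 22 objects in every box, avoiding 23 in any single one — so 3961 is tight.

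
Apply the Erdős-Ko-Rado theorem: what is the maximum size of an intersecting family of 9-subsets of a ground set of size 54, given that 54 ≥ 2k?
max |F| = C(53, 8) = 886322710

The Erdős-Ko-Rado theorem states: for n ≥ 2k, an intersecting family of k-subsets of an n-element set has size at most C(n − 1, k − 1), with equality for 'star' families {A ⊆ [n] : |A| = k, i ∈ A} (fix an element i). For n = 54, k = 9: C(53, 8) = 886322710.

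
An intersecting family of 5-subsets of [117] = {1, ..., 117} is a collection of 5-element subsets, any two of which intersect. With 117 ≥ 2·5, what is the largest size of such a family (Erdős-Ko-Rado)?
max |F| = C(116, 4) = 7160245

Erdős-Ko-Rado (1961): when n ≥ 2k, max |F| = C(n−1, k−1). The bound is attained by the star {A : i ∈ A} for any fixed i ∈ [n]. Here C(117−1, 5−1) = C(116, 4) = 7160245.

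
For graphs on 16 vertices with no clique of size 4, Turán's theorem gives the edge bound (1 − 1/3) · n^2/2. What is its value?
Turán density bound = (2/3) · 16^2/2 = 256/3 ≈ 85.3333

Turán's theorem: ex(n, K_{r+1}) is achieved by the complete r-partite Turán graph T(n, r) with parts as balanced as possible, and is at most (1 − 1/r) · n^2/2. For r = 3, n = 16: the density bound is (2/3) · 256/2 = 256/3 ≈ 85.3333. The integer-valued extremum is e(T(16, 3)) = 85, which is strictly less than the density bound 256/3 since 3 ∤ 16 (the parts of T(16, 3) cannot all be equal).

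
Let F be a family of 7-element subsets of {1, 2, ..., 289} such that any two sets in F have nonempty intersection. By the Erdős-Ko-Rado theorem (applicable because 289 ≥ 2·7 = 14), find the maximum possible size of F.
max |F| = C(288, 6) = 752068773456

Erdős-Ko-Rado (1961): when n ≥ 2k, max |F| = C(n−1, k−1). The bound is attained by the star {A : i ∈ A} for any fixed i ∈ [n]. Here C(289−1, 7−1) = C(288, 6) = 752068773456.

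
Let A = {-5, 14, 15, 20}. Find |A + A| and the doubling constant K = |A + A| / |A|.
K = |A + A| / |A| = 10/4 = 5/2

Enumerate A + A = {a + b : a, b ∈ A}. With |A| = 4, there are |A|^2 = 16 ordered sum pairs; collecting distinct values, A + A = {-10, 9, 10, 15, 28, 29, 30, 34, 35, 40}, so |A + A| = 10. Thus K = 10/4 = 5/2. For comparison, the minimum possible |A + A| over all 4-element sets is 2·4 − 1 = 7 (so min K = 7/4), attained only by arithmetic progressions.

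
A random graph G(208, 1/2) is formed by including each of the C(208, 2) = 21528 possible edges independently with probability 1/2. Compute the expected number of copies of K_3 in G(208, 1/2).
E[# K_3] = C(208, 3) · (1/2)^C(3, 2) = 1478256 / 2^3 = 184782

For each 3-subset S of vertices (there are C(208, 3) = 1478256 such S), let X_S = 1 if S induces a K_3 (all C(3, 2) = 3 edges present). Then P(X_S = 1) = (1/2)^3 = 1/8. By linearity of expectation, E[# K_3] = C(208, 3) · (1/2)^3 = 1478256 / 8 = 184782.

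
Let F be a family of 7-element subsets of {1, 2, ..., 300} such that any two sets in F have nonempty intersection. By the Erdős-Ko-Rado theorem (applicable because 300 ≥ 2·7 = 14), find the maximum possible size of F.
max |F| = C(299, 6) = 943566389766

The Erdős-Ko-Rado theorem states: for n ≥ 2k, an intersecting family of k-subsets of an n-element set has size at most C(n − 1, k − 1), with equality for 'star' families {A ⊆ [n] : |A| = k, i ∈ A} (fix an element i). For n = 300, k = 7: C(299, 6) = 943566389766.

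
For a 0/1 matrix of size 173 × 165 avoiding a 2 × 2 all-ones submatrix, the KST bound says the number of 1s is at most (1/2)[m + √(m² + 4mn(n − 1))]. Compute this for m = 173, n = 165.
z(173, 165; 2, 2) ≤ (1/2)[173 + √(173² + 4·173·165·164)] = (1/2)[173 + √18755449] = 2251.8781

Kővári–Sós–Turán: let r_1, ..., r_173 be the row sums and z = Σ r_i the total number of 1s. Each pair of columns can share at most one row with both entries 1 (else a 2×2 all-ones block appears), so Σ_i C(r_i, 2) ≤ C(165, 2) = 13530. By convexity Σ_i C(r_i, 2) ≥ 173·C(z/173, 2) = z(z − 173)/(2·173), giving z² − 173z − 173·165·164 ≤ 0 and hence z ≤ (1/2)[173 + √(29929 + 4·4681380)] = (1/2)[173 + √18755449] ≈ (1/2)(173 + 4330.7562) = 2251.8781.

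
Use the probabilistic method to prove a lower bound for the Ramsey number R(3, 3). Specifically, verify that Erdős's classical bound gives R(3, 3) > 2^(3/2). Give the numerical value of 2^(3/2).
2^(3/2) = 2.8284; so R(3, 3) > 2.8284

Colour each edge of K_n uniformly at random with red/blue. The expected number of monochromatic K_3 is C(n, 3) · 2 · 2^(−C(3,2)). If C(n, 3) · 2^(1 − C(3,2)) < 1, then with positive probability no monochromatic K_3 exists, so R(3, 3) > n. The standard estimate C(n, 3) ≤ n^3/3! shows this inequality holds whenever n ≤ 2^(3/2) (since 3! · 2^(C(3,2) − 1) > 2^(3^2/2) ≥ n^3). Hence R(3, 3) > 2^(3/2) = 2.8284.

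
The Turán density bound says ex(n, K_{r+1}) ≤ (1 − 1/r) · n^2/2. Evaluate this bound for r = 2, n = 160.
Turán density bound = (1/2) · 160^2/2 = 6400

Turán's theorem: ex(n, K_{r+1}) is achieved by the complete r-partite Turán graph T(n, r) with parts as balanced as possible, and is at most (1 − 1/r) · n^2/2. For r = 2, n = 160: the density bound is (1/2) · 25600/2 = 6400. Since 2 ∣ 160, the Turán graph T(160, 2) has parts of equal size 80, and its edge count e(T(160, 2)) = 6400 attains the density bound exactly.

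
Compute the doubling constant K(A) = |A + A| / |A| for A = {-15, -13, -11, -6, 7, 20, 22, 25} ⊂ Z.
K = |A + A| / |A| = 31/8

Enumerate A + A = {a + b : a, b ∈ A}. With |A| = 8, there are |A|^2 = 64 ordered sum pairs; collecting distinct values, A + A = {-30, -28, -26, -24, -22, -21, -19, -17, -12, -8, -6, -4, 1, 5, 7, 9, 10, 11, 12, 14, 16, 19, 27, 29, 32, 40, 42, 44, 45, 47, 50}, so |A + A| = 31. Thus K = 31/8. For comparison, the minimum possible |A + A| over all 8-element sets is 2·8 − 1 = 15 (so min K = 15/8), attained only by arithmetic progressions.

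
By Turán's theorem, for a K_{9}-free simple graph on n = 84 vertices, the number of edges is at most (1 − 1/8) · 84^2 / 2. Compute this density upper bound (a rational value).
Turán density bound = (7/8) · 84^2/2 = 3087

Turán's theorem: ex(n, K_{r+1}) is achieved by the complete r-partite Turán graph T(n, r) with parts as balanced as possible, and is at most (1 − 1/r) · n^2/2. For r = 8, n = 84: the density bound is (7/8) · 7056/2 = 3087. The integer-valued extremum is e(T(84, 8)) = 3086, which is strictly less than the density bound 3087 since 8 ∤ 84 (the parts of T(84, 8) cannot all be equal).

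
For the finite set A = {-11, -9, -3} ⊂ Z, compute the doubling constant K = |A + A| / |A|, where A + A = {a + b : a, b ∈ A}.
K = |A + A| / |A| = 6/3 = 2

Enumerate A + A = {a + b : a, b ∈ A}. With |A| = 3, there are |A|^2 = 9 ordered sum pairs; collecting distinct values, A + A = {-22, -20, -18, -14, -12, -6}, so |A + A| = 6. Thus K = 6/3 = 2. For comparison, the minimum possible |A + A| over all 3-element sets is 2·3 − 1 = 5 (so min K = 5/3), attained only by arithmetic progressions.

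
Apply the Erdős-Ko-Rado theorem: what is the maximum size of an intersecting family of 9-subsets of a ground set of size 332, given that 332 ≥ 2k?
max |F| = C(331, 8) = 3281594202668925

The Erdős-Ko-Rado theorem states: for n ≥ 2k, an intersecting family of k-subsets of an n-element set has size at most C(n − 1, k − 1), with equality for 'star' families {A ⊆ [n] : |A| = k, i ∈ A} (fix an element i). For n = 332, k = 9: C(331, 8) = 3281594202668925.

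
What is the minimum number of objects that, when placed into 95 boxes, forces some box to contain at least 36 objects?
n = (36 − 1)·95 + 1 = 3326

By the generalised pigeonhole principle, to guarantee some box contains ≥ r objects we need more than (r − 1) · k objects total. Threshold: n = (r − 1) · k + 1. With r = 36 and k = 95: n = 35 · 95 + 1 = 3325 + 1 = 3326. For n = 3325 = 35 · 95, we can put exactly 35 objects in every box, avoiding 36 in any single one — so 3326 is tight.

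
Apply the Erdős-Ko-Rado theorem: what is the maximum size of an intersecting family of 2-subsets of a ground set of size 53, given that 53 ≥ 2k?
max |F| = C(52, 1) = 52

Erdős-Ko-Rado (1961): when n ≥ 2k, max |F| = C(n−1, k−1). The bound is attained by the star {A : i ∈ A} for any fixed i ∈ [n]. Here C(53−1, 2−1) = C(52, 1) = 52.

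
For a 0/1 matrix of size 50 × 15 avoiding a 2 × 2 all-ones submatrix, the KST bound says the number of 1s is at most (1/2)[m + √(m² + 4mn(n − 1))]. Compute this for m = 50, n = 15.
z(50, 15; 2, 2) ≤ (1/2)[50 + √(50² + 4·50·15·14)] = (1/2)[50 + √44500] = 130.4751

Kővári–Sós–Turán: let r_1, ..., r_50 be the row sums and z = Σ r_i the total number of 1s. Each pair of columns can share at most one row with both entries 1 (else a 2×2 all-ones block appears), so Σ_i C(r_i, 2) ≤ C(15, 2) = 105. By convexity Σ_i C(r_i, 2) ≥ 50·C(z/50, 2) = z(z − 50)/(2·50), giving z² − 50z − 50·15·14 ≤ 0 and hence z ≤ (1/2)[50 + √(2500 + 4·10500)] = (1/2)[50 + √44500] ≈ (1/2)(50 + 210.9502) = 130.4751.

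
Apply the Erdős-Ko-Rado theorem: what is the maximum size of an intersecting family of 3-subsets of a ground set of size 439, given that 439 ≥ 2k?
max |F| = C(438, 2) = 95703

The Erdős-Ko-Rado theorem states: for n ≥ 2k, an intersecting family of k-subsets of an n-element set has size at most C(n − 1, k − 1), with equality for 'star' families {A ⊆ [n] : |A| = k, i ∈ A} (fix an element i). For n = 439, k = 3: C(438, 2) = 95703.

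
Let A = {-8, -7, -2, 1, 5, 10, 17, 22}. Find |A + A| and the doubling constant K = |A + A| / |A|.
K = |A + A| / |A| = 29/8

Enumerate A + A = {a + b : a, b ∈ A}. With |A| = 8, there are |A|^2 = 64 ordered sum pairs; collecting distinct values, A + A = {-16, -15, -14, -10, -9, -7, -6, -4, -3, -2, -1, 2, 3, 6, 8, 9, 10, 11, 14, 15, 18, 20, 22, 23, 27, 32, 34, 39, 44}, so |A + A| = 29. Thus K = 29/8. For comparison, the minimum possible |A + A| over all 8-element sets is 2·8 − 1 = 15 (so min K = 15/8), attained only by arithmetic progressions.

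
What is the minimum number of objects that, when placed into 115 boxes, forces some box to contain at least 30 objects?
n = (30 − 1)·115 + 1 = 3336

By the generalised pigeonhole principle, to guarantee some box contains ≥ r objects we need more than (r − 1) · k objects total. Threshold: n = (r − 1) · k + 1. With r = 30 and k = 115: n = 29 · 115 + 1 = 3335 + 1 = 3336. For n = 3335 = 29 · 115, we can put exactly 29 objects in every box, avoiding 30 in any single one — so 3336 is tight.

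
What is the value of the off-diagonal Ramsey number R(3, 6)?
R(3, 6) = 18

Lower bound: an explicit 2-colouring of K_{17} (typically a Paley-type or other structured construction) avoids a red K_3 and a blue K_6, showing R(3, 6) > 17.
Upper bound: the simple Erdős–Szekeres recurrence only gives R(3, 6) ≤ 20; the tight bound R(3, 6) ≤ 18 requires a sharper case analysis (or computer search) of 2-colourings of K_{18}.
Hence R(3, 6) = 18.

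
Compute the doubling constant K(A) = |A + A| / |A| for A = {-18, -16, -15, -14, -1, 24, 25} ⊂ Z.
K = |A + A| / |A| = 24/7

Enumerate A + A = {a + b : a, b ∈ A}. With |A| = 7, there are |A|^2 = 49 ordered sum pairs; collecting distinct values, A + A = {-36, -34, -33, -32, -31, -30, -29, -28, -19, -17, -16, -15, -2, 6, 7, 8, 9, 10, 11, 23, 24, 48, 49, 50}, so |A + A| = 24. Thus K = 24/7. For comparison, the minimum possible |A + A| over all 7-element sets is 2·7 − 1 = 13 (so min K = 13/7), attained only by arithmetic progressions.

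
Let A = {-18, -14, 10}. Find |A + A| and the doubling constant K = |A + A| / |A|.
K = |A + A| / |A| = 6/3 = 2

Enumerate A + A = {a + b : a, b ∈ A}. With |A| = 3, there are |A|^2 = 9 ordered sum pairs; collecting distinct values, A + A = {-36, -32, -28, -8, -4, 20}, so |A + A| = 6. Thus K = 6/3 = 2. For comparison, the minimum possible |A + A| over all 3-element sets is 2·3 − 1 = 5 (so min K = 5/3), attained only by arithmetic progressions.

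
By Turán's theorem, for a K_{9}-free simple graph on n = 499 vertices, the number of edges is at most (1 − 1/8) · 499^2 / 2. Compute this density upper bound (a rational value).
Turán density bound = (7/8) · 499^2/2 = 1743007/16 ≈ 108937.9375

Turán's theorem: ex(n, K_{r+1}) is achieved by the complete r-partite Turán graph T(n, r) with parts as balanced as possible, and is at most (1 − 1/r) · n^2/2. For r = 8, n = 499: the density bound is (7/8) · 249001/2 = 1743007/16 ≈ 108937.9375. The integer-valued extremum is e(T(499, 8)) = 108937, which is strictly less than the density bound 1743007/16 since 8 ∤ 499 (the parts of T(499, 8) cannot all be equal).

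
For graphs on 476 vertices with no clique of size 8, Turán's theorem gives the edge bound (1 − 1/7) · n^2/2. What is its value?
Turán density bound = (6/7) · 476^2/2 = 97104

Turán's theorem: ex(n, K_{r+1}) is achieved by the complete r-partite Turán graph T(n, r) with parts as balanced as possible, and is at most (1 − 1/r) · n^2/2. For r = 7, n = 476: the density bound is (6/7) · 226576/2 = 97104. Since 7 ∣ 476, the Turán graph T(476, 7) has parts of equal size 68, and its edge count e(T(476, 7)) = 97104 attains the density bound exactly.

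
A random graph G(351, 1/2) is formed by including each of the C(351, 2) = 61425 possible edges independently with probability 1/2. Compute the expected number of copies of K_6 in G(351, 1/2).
E[# K_6] = C(351, 6) · (1/2)^C(6, 2) = 2488014510345 / 2^15 ≈ 75928177.195587

For each 6-subset S of vertices (there are C(351, 6) = 2488014510345 such S), let X_S = 1 if S induces a K_6 (all C(6, 2) = 15 edges present). Then P(X_S = 1) = (1/2)^15 = 1/32768. By linearity of expectation, E[# K_6] = C(351, 6) · (1/2)^15 = 2488014510345 / 32768 ≈ 75928177.195587.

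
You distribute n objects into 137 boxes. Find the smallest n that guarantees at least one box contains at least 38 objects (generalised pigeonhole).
n = (38 − 1)·137 + 1 = 5070

By the generalised pigeonhole principle, to guarantee some box contains ≥ r objects we need more than (r − 1) · k objects total. Threshold: n = (r − 1) · k + 1. With r = 38 and k = 137: n = 37 · 137 + 1 = 5069 + 1 = 5070. For n = 5069 = 37 · 137, we can put exactly 37 objects in every box, avoiding 38 in any single one — so 5070 is tight.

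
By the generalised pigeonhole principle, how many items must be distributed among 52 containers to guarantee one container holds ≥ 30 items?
n = (30 − 1)·52 + 1 = 1509

By the generalised pigeonhole principle, to guarantee some box contains ≥ r objects we need more than (r − 1) · k objects total. Threshold: n = (r − 1) · k + 1. With r = 30 and k = 52: n = 29 · 52 + 1 = 1508 + 1 = 1509. For n = 1508 = 29 · 52, we can put exactly 29 objects in every box, avoiding 30 in any single one — so 1509 is tight.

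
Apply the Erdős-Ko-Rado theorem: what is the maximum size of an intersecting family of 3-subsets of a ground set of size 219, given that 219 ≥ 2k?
max |F| = C(218, 2) = 23653

The Erdős-Ko-Rado theorem states: for n ≥ 2k, an intersecting family of k-subsets of an n-element set has size at most C(n − 1, k − 1), with equality for 'star' families {A ⊆ [n] : |A| = k, i ∈ A} (fix an element i). For n = 219, k = 3: C(218, 2) = 23653.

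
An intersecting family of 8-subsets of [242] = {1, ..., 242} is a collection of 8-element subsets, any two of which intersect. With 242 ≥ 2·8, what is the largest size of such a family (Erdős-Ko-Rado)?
max |F| = C(241, 7) = 8580267290440

Erdős-Ko-Rado (1961): when n ≥ 2k, max |F| = C(n−1, k−1). The bound is attained by the star {A : i ∈ A} for any fixed i ∈ [n]. Here C(242−1, 8−1) = C(241, 7) = 8580267290440.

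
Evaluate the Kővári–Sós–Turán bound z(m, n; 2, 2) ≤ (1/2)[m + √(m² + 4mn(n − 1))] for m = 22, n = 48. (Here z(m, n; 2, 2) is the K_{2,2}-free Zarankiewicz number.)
z(22, 48; 2, 2) ≤ (1/2)[22 + √(22² + 4·22·48·47)] = (1/2)[22 + √199012] = 234.0538

Kővári–Sós–Turán: let r_1, ..., r_22 be the row sums and z = Σ r_i the total number of 1s. Each pair of columns can share at most one row with both entries 1 (else a 2×2 all-ones block appears), so Σ_i C(r_i, 2) ≤ C(48, 2) = 1128. By convexity Σ_i C(r_i, 2) ≥ 22·C(z/22, 2) = z(z − 22)/(2·22), giving z² − 22z − 22·48·47 ≤ 0 and hence z ≤ (1/2)[22 + √(484 + 4·49632)] = (1/2)[22 + √199012] ≈ (1/2)(22 + 446.1076) = 234.0538.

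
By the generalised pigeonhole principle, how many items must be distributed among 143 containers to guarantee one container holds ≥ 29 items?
n = (29 − 1)·143 + 1 = 4005

By the generalised pigeonhole principle, to guarantee some box contains ≥ r objects we need more than (r − 1) · k objects total. Threshold: n = (r − 1) · k + 1. With r = 29 and k = 143: n = 28 · 143 + 1 = 4004 + 1 = 4005. For n = 4004 = 28 · 143, we can put exactly 28 objects in every box, avoiding 29 in any single one — so 4005 is tight.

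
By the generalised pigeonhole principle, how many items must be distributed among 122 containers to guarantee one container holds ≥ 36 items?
n = (36 − 1)·122 + 1 = 4271

By the generalised pigeonhole principle, to guarantee some box contains ≥ r objects we need more than (r − 1) · k objects total. Threshold: n = (r − 1) · k + 1. With r = 36 and k = 122: n = 35 · 122 + 1 = 4270 + 1 = 4271. For n = 4270 = 35 · 122, we can put exactly 35 objects in every box, avoiding 36 in any single one — so 4271 is tight.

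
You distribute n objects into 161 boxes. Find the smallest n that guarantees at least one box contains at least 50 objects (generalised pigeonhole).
n = (50 − 1)·161 + 1 = 7890

By the generalised pigeonhole principle, to guarantee some box contains ≥ r objects we need more than (r − 1) · k objects total. Threshold: n = (r − 1) · k + 1. With r = 50 and k = 161: n = 49 · 161 + 1 = 7889 + 1 = 7890. For n = 7889 = 49 · 161, we can put exactly 49 objects in every box, avoiding 50 in any single one — so 7890 is tight.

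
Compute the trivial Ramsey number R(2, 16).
R(2, 16) = 16

R(2, k) = k for all k ≥ 2: in a 2-colouring of K_k, either some edge is red (a red K_2) or all edges are blue (a blue K_k). And K_{15} coloured all-blue has no blue K_16, so R(2, 16) > 15. Hence R(2, 16) = 16.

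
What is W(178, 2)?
W(178, 2) = 178 + 1 = 179

A 2-term AP is any pair of integers, so a monochromatic 2-AP exists iff some colour is used at least twice. With 178 colours, the colouring i ↦ i on {1, ..., 178} uses each colour once, avoiding any monochromatic pair, so W(178, 2) > 178. For {1, ..., 179}, pigeonhole forces two integers of the same colour, which form a monochromatic 2-AP. Hence W(178, 2) = 179.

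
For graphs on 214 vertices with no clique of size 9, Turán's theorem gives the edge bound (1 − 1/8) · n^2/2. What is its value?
Turán density bound = (7/8) · 214^2/2 = 80143/4 ≈ 20035.75

Turán's theorem: ex(n, K_{r+1}) is achieved by the complete r-partite Turán graph T(n, r) with parts as balanced as possible, and is at most (1 − 1/r) · n^2/2. For r = 8, n = 214: the density bound is (7/8) · 45796/2 = 80143/4 ≈ 20035.75. The integer-valued extremum is e(T(214, 8)) = 20035, which is strictly less than the density bound 80143/4 since 8 ∤ 214 (the parts of T(214, 8) cannot all be equal).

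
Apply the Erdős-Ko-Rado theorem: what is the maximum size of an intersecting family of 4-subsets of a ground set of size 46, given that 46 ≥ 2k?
max |F| = C(45, 3) = 14190

The Erdős-Ko-Rado theorem states: for n ≥ 2k, an intersecting family of k-subsets of an n-element set has size at most C(n − 1, k − 1), with equality for 'star' families {A ⊆ [n] : |A| = k, i ∈ A} (fix an element i). For n = 46, k = 4: C(45, 3) = 14190.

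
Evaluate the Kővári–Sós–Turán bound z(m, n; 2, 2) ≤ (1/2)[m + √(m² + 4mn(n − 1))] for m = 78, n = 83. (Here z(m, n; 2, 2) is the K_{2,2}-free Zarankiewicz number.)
z(78, 83; 2, 2) ≤ (1/2)[78 + √(78² + 4·78·83·82)] = (1/2)[78 + √2129556] = 768.6499

Kővári–Sós–Turán: let r_1, ..., r_78 be the row sums and z = Σ r_i the total number of 1s. Each pair of columns can share at most one row with both entries 1 (else a 2×2 all-ones block appears), so Σ_i C(r_i, 2) ≤ C(83, 2) = 3403. By convexity Σ_i C(r_i, 2) ≥ 78·C(z/78, 2) = z(z − 78)/(2·78), giving z² − 78z − 78·83·82 ≤ 0 and hence z ≤ (1/2)[78 + √(6084 + 4·530868)] = (1/2)[78 + √2129556] ≈ (1/2)(78 + 1459.2998) = 768.6499.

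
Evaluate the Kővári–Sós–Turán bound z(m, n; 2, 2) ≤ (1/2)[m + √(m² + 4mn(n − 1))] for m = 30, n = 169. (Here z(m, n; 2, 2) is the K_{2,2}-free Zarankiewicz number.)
z(30, 169; 2, 2) ≤ (1/2)[30 + √(30² + 4·30·169·168)] = (1/2)[30 + √3407940] = 938.0303

Kővári–Sós–Turán: let r_1, ..., r_30 be the row sums and z = Σ r_i the total number of 1s. Each pair of columns can share at most one row with both entries 1 (else a 2×2 all-ones block appears), so Σ_i C(r_i, 2) ≤ C(169, 2) = 14196. By convexity Σ_i C(r_i, 2) ≥ 30·C(z/30, 2) = z(z − 30)/(2·30), giving z² − 30z − 30·169·168 ≤ 0 and hence z ≤ (1/2)[30 + √(900 + 4·851760)] = (1/2)[30 + √3407940] ≈ (1/2)(30 + 1846.0607) = 938.0303.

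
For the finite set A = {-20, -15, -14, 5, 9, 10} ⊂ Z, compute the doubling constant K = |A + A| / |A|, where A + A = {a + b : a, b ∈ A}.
K = |A + A| / |A| = 19/6

Enumerate A + A = {a + b : a, b ∈ A}. With |A| = 6, there are |A|^2 = 36 ordered sum pairs; collecting distinct values, A + A = {-40, -35, -34, -30, -29, -28, -15, -11, -10, -9, -6, -5, -4, 10, 14, 15, 18, 19, 20}, so |A + A| = 19. Thus K = 19/6. For comparison, the minimum possible |A + A| over all 6-element sets is 2·6 − 1 = 11 (so min K = 11/6), attained only by arithmetic progressions.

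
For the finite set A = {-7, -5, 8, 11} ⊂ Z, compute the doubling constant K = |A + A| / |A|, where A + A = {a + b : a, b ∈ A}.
K = |A + A| / |A| = 10/4 = 5/2

Enumerate A + A = {a + b : a, b ∈ A}. With |A| = 4, there are |A|^2 = 16 ordered sum pairs; collecting distinct values, A + A = {-14, -12, -10, 1, 3, 4, 6, 16, 19, 22}, so |A + A| = 10. Thus K = 10/4 = 5/2. For comparison, the minimum possible |A + A| over all 4-element sets is 2·4 − 1 = 7 (so min K = 7/4), attained only by arithmetic progressions.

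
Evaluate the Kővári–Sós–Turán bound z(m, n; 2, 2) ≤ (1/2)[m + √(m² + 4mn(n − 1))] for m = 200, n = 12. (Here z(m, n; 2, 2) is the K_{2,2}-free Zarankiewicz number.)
z(200, 12; 2, 2) ≤ (1/2)[200 + √(200² + 4·200·12·11)] = (1/2)[200 + √145600] = 290.7878

Kővári–Sós–Turán: let r_1, ..., r_200 be the row sums and z = Σ r_i the total number of 1s. Each pair of columns can share at most one row with both entries 1 (else a 2×2 all-ones block appears), so Σ_i C(r_i, 2) ≤ C(12, 2) = 66. By convexity Σ_i C(r_i, 2) ≥ 200·C(z/200, 2) = z(z − 200)/(2·200), giving z² − 200z − 200·12·11 ≤ 0 and hence z ≤ (1/2)[200 + √(40000 + 4·26400)] = (1/2)[200 + √145600] ≈ (1/2)(200 + 381.5757) = 290.7878.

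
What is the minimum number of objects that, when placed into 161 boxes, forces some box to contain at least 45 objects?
n = (45 − 1)·161 + 1 = 7085

By the generalised pigeonhole principle, to guarantee some box contains ≥ r objects we need more than (r − 1) · k objects total. Threshold: n = (r − 1) · k + 1. With r = 45 and k = 161: n = 44 · 161 + 1 = 7084 + 1 = 7085. For n = 7084 = 44 · 161, we can put exactly 44 objects in every box, avoiding 45 in any single one — so 7085 is tight.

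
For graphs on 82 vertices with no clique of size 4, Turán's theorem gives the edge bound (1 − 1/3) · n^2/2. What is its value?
Turán density bound = (2/3) · 82^2/2 = 6724/3 ≈ 2241.3333

Turán's theorem: ex(n, K_{r+1}) is achieved by the complete r-partite Turán graph T(n, r) with parts as balanced as possible, and is at most (1 − 1/r) · n^2/2. For r = 3, n = 82: the density bound is (2/3) · 6724/2 = 6724/3 ≈ 2241.3333. The integer-valued extremum is e(T(82, 3)) = 2241, which is strictly less than the density bound 6724/3 since 3 ∤ 82 (the parts of T(82, 3) cannot all be equal).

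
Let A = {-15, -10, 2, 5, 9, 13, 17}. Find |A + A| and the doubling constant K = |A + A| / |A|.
K = |A + A| / |A| = 24/7

Enumerate A + A = {a + b : a, b ∈ A}. With |A| = 7, there are |A|^2 = 49 ordered sum pairs; collecting distinct values, A + A = {-30, -25, -20, -13, -10, -8, -6, -5, -2, -1, 2, 3, 4, 7, 10, 11, 14, 15, 18, 19, 22, 26, 30, 34}, so |A + A| = 24. Thus K = 24/7. For comparison, the minimum possible |A + A| over all 7-element sets is 2·7 − 1 = 13 (so min K = 13/7), attained only by arithmetic progressions.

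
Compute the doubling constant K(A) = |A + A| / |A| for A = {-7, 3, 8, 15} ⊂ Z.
K = |A + A| / |A| = 10/4 = 5/2

Enumerate A + A = {a + b : a, b ∈ A}. With |A| = 4, there are |A|^2 = 16 ordered sum pairs; collecting distinct values, A + A = {-14, -4, 1, 6, 8, 11, 16, 18, 23, 30}, so |A + A| = 10. Thus K = 10/4 = 5/2. For comparison, the minimum possible |A + A| over all 4-element sets is 2·4 − 1 = 7 (so min K = 7/4), attained only by arithmetic progressions.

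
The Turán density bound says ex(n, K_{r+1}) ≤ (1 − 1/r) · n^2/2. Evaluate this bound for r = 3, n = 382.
Turán density bound = (2/3) · 382^2/2 = 145924/3 ≈ 48641.3333

Turán's theorem: ex(n, K_{r+1}) is achieved by the complete r-partite Turán graph T(n, r) with parts as balanced as possible, and is at most (1 − 1/r) · n^2/2. For r = 3, n = 382: the density bound is (2/3) · 145924/2 = 145924/3 ≈ 48641.3333. The integer-valued extremum is e(T(382, 3)) = 48641, which is strictly less than the density bound 145924/3 since 3 ∤ 382 (the parts of T(382, 3) cannot all be equal).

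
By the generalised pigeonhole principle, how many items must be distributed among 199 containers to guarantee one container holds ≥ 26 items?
n = (26 − 1)·199 + 1 = 4976

By the generalised pigeonhole principle, to guarantee some box contains ≥ r objects we need more than (r − 1) · k objects total. Threshold: n = (r − 1) · k + 1. With r = 26 and k = 199: n = 25 · 199 + 1 = 4975 + 1 = 4976. For n = 4975 = 25 · 199, we can put exactly 25 objects in every box, avoiding 26 in any single one — so 4976 is tight.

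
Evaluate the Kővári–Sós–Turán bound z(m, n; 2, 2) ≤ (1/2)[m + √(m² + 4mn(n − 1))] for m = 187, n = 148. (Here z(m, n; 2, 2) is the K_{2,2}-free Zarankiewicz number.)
z(187, 148; 2, 2) ≤ (1/2)[187 + √(187² + 4·187·148·147)] = (1/2)[187 + √16308457] = 2112.6865

Kővári–Sós–Turán: let r_1, ..., r_187 be the row sums and z = Σ r_i the total number of 1s. Each pair of columns can share at most one row with both entries 1 (else a 2×2 all-ones block appears), so Σ_i C(r_i, 2) ≤ C(148, 2) = 10878. By convexity Σ_i C(r_i, 2) ≥ 187·C(z/187, 2) = z(z − 187)/(2·187), giving z² − 187z − 187·148·147 ≤ 0 and hence z ≤ (1/2)[187 + √(34969 + 4·4068372)] = (1/2)[187 + √16308457] ≈ (1/2)(187 + 4038.3731) = 2112.6865.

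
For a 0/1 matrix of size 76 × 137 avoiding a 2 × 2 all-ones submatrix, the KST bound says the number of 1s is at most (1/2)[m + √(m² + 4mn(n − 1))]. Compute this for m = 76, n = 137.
z(76, 137; 2, 2) ≤ (1/2)[76 + √(76² + 4·76·137·136)] = (1/2)[76 + √5669904] = 1228.578

Kővári–Sós–Turán: let r_1, ..., r_76 be the row sums and z = Σ r_i the total number of 1s. Each pair of columns can share at most one row with both entries 1 (else a 2×2 all-ones block appears), so Σ_i C(r_i, 2) ≤ C(137, 2) = 9316. By convexity Σ_i C(r_i, 2) ≥ 76·C(z/76, 2) = z(z − 76)/(2·76), giving z² − 76z − 76·137·136 ≤ 0 and hence z ≤ (1/2)[76 + √(5776 + 4·1416032)] = (1/2)[76 + √5669904] ≈ (1/2)(76 + 2381.156) = 1228.578.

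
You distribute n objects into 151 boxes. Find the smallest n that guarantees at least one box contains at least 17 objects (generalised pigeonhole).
n = (17 − 1)·151 + 1 = 2417

By the generalised pigeonhole principle, to guarantee some box contains ≥ r objects we need more than (r − 1) · k objects total. Threshold: n = (r − 1) · k + 1. With r = 17 and k = 151: n = 16 · 151 + 1 = 2416 + 1 = 2417. For n = 2416 = 16 · 151, we can put exactly 16 objects in every box, avoiding 17 in any single one — so 2417 is tight.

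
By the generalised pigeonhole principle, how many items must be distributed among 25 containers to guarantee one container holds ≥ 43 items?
n = (43 − 1)·25 + 1 = 1051

By the generalised pigeonhole principle, to guarantee some box contains ≥ r objects we need more than (r − 1) · k objects total. Threshold: n = (r − 1) · k + 1. With r = 43 and k = 25: n = 42 · 25 + 1 = 1050 + 1 = 1051. For n = 1050 = 42 · 25, we can put exactly 42 objects in every box, avoiding 43 in any single one — so 1051 is tight.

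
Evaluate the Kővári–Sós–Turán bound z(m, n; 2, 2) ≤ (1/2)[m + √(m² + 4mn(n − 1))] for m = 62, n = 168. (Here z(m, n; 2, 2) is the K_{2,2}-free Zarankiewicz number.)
z(62, 168; 2, 2) ≤ (1/2)[62 + √(62² + 4·62·168·167)] = (1/2)[62 + √6961732] = 1350.2547

Kővári–Sós–Turán: let r_1, ..., r_62 be the row sums and z = Σ r_i the total number of 1s. Each pair of columns can share at most one row with both entries 1 (else a 2×2 all-ones block appears), so Σ_i C(r_i, 2) ≤ C(168, 2) = 14028. By convexity Σ_i C(r_i, 2) ≥ 62·C(z/62, 2) = z(z − 62)/(2·62), giving z² − 62z − 62·168·167 ≤ 0 and hence z ≤ (1/2)[62 + √(3844 + 4·1739472)] = (1/2)[62 + √6961732] ≈ (1/2)(62 + 2638.5094) = 1350.2547.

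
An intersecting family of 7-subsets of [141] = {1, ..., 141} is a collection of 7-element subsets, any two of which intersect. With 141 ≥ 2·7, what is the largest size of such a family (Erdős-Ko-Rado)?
max |F| = C(140, 6) = 9381724380

The Erdős-Ko-Rado theorem states: for n ≥ 2k, an intersecting family of k-subsets of an n-element set has size at most C(n − 1, k − 1), with equality for 'star' families {A ⊆ [n] : |A| = k, i ∈ A} (fix an element i). For n = 141, k = 7: C(140, 6) = 9381724380.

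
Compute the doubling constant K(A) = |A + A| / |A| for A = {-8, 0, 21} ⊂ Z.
K = |A + A| / |A| = 6/3 = 2

Enumerate A + A = {a + b : a, b ∈ A}. With |A| = 3, there are |A|^2 = 9 ordered sum pairs; collecting distinct values, A + A = {-16, -8, 0, 13, 21, 42}, so |A + A| = 6. Thus K = 6/3 = 2. For comparison, the minimum possible |A + A| over all 3-element sets is 2·3 − 1 = 5 (so min K = 5/3), attained only by arithmetic progressions.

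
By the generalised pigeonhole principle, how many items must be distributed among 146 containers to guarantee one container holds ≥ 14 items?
n = (14 − 1)·146 + 1 = 1899

By the generalised pigeonhole principle, to guarantee some box contains ≥ r objects we need more than (r − 1) · k objects total. Threshold: n = (r − 1) · k + 1. With r = 14 and k = 146: n = 13 · 146 + 1 = 1898 + 1 = 1899. For n = 1898 = 13 · 146, we can put exactly 13 objects in every box, avoiding 14 in any single one — so 1899 is tight.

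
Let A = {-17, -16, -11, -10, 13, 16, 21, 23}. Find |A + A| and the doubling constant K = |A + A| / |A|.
K = |A + A| / |A| = 33/8

Enumerate A + A = {a + b : a, b ∈ A}. With |A| = 8, there are |A|^2 = 64 ordered sum pairs; collecting distinct values, A + A = {-34, -33, -32, -28, -27, -26, -22, -21, -20, -4, -3, -1, 0, 2, 3, 4, 5, 6, 7, 10, 11, 12, 13, 26, 29, 32, 34, 36, 37, 39, 42, 44, 46}, so |A + A| = 33. Thus K = 33/8. For comparison, the minimum possible |A + A| over all 8-element sets is 2·8 − 1 = 15 (so min K = 15/8), attained only by arithmetic progressions.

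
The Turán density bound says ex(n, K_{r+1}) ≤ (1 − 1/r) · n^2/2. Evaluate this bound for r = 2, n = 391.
Turán density bound = (1/2) · 391^2/2 = 152881/4 ≈ 38220.25

Turán's theorem: ex(n, K_{r+1}) is achieved by the complete r-partite Turán graph T(n, r) with parts as balanced as possible, and is at most (1 − 1/r) · n^2/2. For r = 2, n = 391: the density bound is (1/2) · 152881/2 = 152881/4 ≈ 38220.25. The integer-valued extremum is e(T(391, 2)) = 38220, which is strictly less than the density bound 152881/4 since 2 ∤ 391 (the parts of T(391, 2) cannot all be equal).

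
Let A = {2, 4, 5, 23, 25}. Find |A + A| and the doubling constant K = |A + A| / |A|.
K = |A + A| / |A| = 14/5

Enumerate A + A = {a + b : a, b ∈ A}. With |A| = 5, there are |A|^2 = 25 ordered sum pairs; collecting distinct values, A + A = {4, 6, 7, 8, 9, 10, 25, 27, 28, 29, 30, 46, 48, 50}, so |A + A| = 14. Thus K = 14/5. For comparison, the minimum possible |A + A| over all 5-element sets is 2·5 − 1 = 9 (so min K = 9/5), attained only by arithmetic progressions.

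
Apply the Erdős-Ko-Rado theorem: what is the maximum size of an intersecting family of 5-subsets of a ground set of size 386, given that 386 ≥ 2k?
max |F| = C(385, 4) = 901244960

Erdős-Ko-Rado (1961): when n ≥ 2k, max |F| = C(n−1, k−1). The bound is attained by the star {A : i ∈ A} for any fixed i ∈ [n]. Here C(386−1, 5−1) = C(385, 4) = 901244960.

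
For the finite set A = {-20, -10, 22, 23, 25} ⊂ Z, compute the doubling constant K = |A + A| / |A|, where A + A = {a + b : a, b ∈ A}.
K = |A + A| / |A| = 15/5 = 3

Enumerate A + A = {a + b : a, b ∈ A}. With |A| = 5, there are |A|^2 = 25 ordered sum pairs; collecting distinct values, A + A = {-40, -30, -20, 2, 3, 5, 12, 13, 15, 44, 45, 46, 47, 48, 50}, so |A + A| = 15. Thus K = 15/5 = 3. For comparison, the minimum possible |A + A| over all 5-element sets is 2·5 − 1 = 9 (so min K = 9/5), attained only by arithmetic progressions.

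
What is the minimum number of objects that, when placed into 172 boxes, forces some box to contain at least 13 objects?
n = (13 − 1)·172 + 1 = 2065

By the generalised pigeonhole principle, to guarantee some box contains ≥ r objects we need more than (r − 1) · k objects total. Threshold: n = (r − 1) · k + 1. With r = 13 and k = 172: n = 12 · 172 + 1 = 2064 + 1 = 2065. For n = 2064 = 12 · 172, we can put exactly 12 objects in every box, avoiding 13 in any single one — so 2065 is tight.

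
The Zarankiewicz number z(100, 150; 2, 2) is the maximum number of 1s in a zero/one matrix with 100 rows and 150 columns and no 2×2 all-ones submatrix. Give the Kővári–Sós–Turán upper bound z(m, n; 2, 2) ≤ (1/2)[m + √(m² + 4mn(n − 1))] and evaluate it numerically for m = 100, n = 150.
z(100, 150; 2, 2) ≤ (1/2)[100 + √(100² + 4·100·150·149)] = (1/2)[100 + √8950000] = 1545.8275

Kővári–Sós–Turán: let r_1, ..., r_100 be the row sums and z = Σ r_i the total number of 1s. Each pair of columns can share at most one row with both entries 1 (else a 2×2 all-ones block appears), so Σ_i C(r_i, 2) ≤ C(150, 2) = 11175. By convexity Σ_i C(r_i, 2) ≥ 100·C(z/100, 2) = z(z − 100)/(2·100), giving z² − 100z − 100·150·149 ≤ 0 and hence z ≤ (1/2)[100 + √(10000 + 4·2235000)] = (1/2)[100 + √8950000] ≈ (1/2)(100 + 2991.6551) = 1545.8275.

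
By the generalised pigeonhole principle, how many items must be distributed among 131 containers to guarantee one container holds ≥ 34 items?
n = (34 − 1)·131 + 1 = 4324

By the generalised pigeonhole principle, to guarantee some box contains ≥ r objects we need more than (r − 1) · k objects total. Threshold: n = (r − 1) · k + 1. With r = 34 and k = 131: n = 33 · 131 + 1 = 4323 + 1 = 4324. For n = 4323 = 33 · 131, we can put exactly 33 objects in every box, avoiding 34 in any single one — so 4324 is tight.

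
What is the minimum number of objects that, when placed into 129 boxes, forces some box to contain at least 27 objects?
n = (27 − 1)·129 + 1 = 3355

By the generalised pigeonhole principle, to guarantee some box contains ≥ r objects we need more than (r − 1) · k objects total. Threshold: n = (r − 1) · k + 1. With r = 27 and k = 129: n = 26 · 129 + 1 = 3354 + 1 = 3355. For n = 3354 = 26 · 129, we can put exactly 26 objects in every box, avoiding 27 in any single one — so 3355 is tight.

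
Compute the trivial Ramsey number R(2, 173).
R(2, 173) = 173

R(2, k) = k for all k ≥ 2: in a 2-colouring of K_k, either some edge is red (a red K_2) or all edges are blue (a blue K_k). And K_{172} coloured all-blue has no blue K_173, so R(2, 173) > 172. Hence R(2, 173) = 173.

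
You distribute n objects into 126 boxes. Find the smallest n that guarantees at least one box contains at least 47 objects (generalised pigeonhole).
n = (47 − 1)·126 + 1 = 5797

By the generalised pigeonhole principle, to guarantee some box contains ≥ r objects we need more than (r − 1) · k objects total. Threshold: n = (r − 1) · k + 1. With r = 47 and k = 126: n = 46 · 126 + 1 = 5796 + 1 = 5797. For n = 5796 = 46 · 126, we can put exactly 46 objects in every box, avoiding 47 in any single one — so 5797 is tight.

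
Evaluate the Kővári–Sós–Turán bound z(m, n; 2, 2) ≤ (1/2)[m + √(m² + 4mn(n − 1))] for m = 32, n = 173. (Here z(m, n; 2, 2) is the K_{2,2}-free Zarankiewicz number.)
z(32, 173; 2, 2) ≤ (1/2)[32 + √(32² + 4·32·173·172)] = (1/2)[32 + √3809792] = 991.9344

Kővári–Sós–Turán: let r_1, ..., r_32 be the row sums and z = Σ r_i the total number of 1s. Each pair of columns can share at most one row with both entries 1 (else a 2×2 all-ones block appears), so Σ_i C(r_i, 2) ≤ C(173, 2) = 14878. By convexity Σ_i C(r_i, 2) ≥ 32·C(z/32, 2) = z(z − 32)/(2·32), giving z² − 32z − 32·173·172 ≤ 0 and hence z ≤ (1/2)[32 + √(1024 + 4·952192)] = (1/2)[32 + √3809792] ≈ (1/2)(32 + 1951.8688) = 991.9344.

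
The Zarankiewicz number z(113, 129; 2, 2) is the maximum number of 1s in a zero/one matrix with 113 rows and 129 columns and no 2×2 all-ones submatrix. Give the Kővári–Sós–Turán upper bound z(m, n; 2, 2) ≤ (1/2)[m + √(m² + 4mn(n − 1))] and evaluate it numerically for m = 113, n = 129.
z(113, 129; 2, 2) ≤ (1/2)[113 + √(113² + 4·113·129·128)] = (1/2)[113 + √7476193] = 1423.6314

Kővári–Sós–Turán: let r_1, ..., r_113 be the row sums and z = Σ r_i the total number of 1s. Each pair of columns can share at most one row with both entries 1 (else a 2×2 all-ones block appears), so Σ_i C(r_i, 2) ≤ C(129, 2) = 8256. By convexity Σ_i C(r_i, 2) ≥ 113·C(z/113, 2) = z(z − 113)/(2·113), giving z² − 113z − 113·129·128 ≤ 0 and hence z ≤ (1/2)[113 + √(12769 + 4·1865856)] = (1/2)[113 + √7476193] ≈ (1/2)(113 + 2734.2628) = 1423.6314.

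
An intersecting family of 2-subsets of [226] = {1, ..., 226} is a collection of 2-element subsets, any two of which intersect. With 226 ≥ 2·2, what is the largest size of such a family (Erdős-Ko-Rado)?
max |F| = C(225, 1) = 225

Erdős-Ko-Rado (1961): when n ≥ 2k, max |F| = C(n−1, k−1). The bound is attained by the star {A : i ∈ A} for any fixed i ∈ [n]. Here C(226−1, 2−1) = C(225, 1) = 225.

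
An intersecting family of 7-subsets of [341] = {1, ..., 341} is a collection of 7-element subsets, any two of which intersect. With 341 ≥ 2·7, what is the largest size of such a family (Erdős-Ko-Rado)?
max |F| = C(340, 6) = 2052469935880

Erdős-Ko-Rado (1961): when n ≥ 2k, max |F| = C(n−1, k−1). The bound is attained by the star {A : i ∈ A} for any fixed i ∈ [n]. Here C(341−1, 7−1) = C(340, 6) = 2052469935880.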